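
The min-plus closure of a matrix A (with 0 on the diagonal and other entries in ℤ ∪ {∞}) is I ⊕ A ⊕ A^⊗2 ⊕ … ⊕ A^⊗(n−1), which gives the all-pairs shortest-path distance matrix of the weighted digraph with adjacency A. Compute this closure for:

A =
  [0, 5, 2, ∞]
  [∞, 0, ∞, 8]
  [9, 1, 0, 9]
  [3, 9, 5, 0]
Closure =
  [0, 3, 2, 11]
  [11, 0, 13, 8]
  [9, 1, 0, 9]
  [3, 6, 5, 0]

This is the Floyd-Warshall all-pairs shortest-path computation. For each intermediate vertex k = 0, 1, …, 3, update dist[i][j] ← min(dist[i][j], dist[i][k] + dist[k][j]). The final matrix gives, for each (i, j), the minimum total weight of any directed path from i to j (possibly empty when i = j).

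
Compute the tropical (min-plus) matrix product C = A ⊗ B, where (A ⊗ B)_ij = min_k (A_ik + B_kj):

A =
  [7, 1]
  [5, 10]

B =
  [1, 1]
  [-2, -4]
A ⊗ B =
  [-1, -3]
  [6, 6]

Apply the min-plus product entry-by-entry:
  C[0][0] = min over k of (A[0][0] + B[0][0] = 7 + 1 = 8, A[0][1] + B[1][0] = 1 + -2 = -1) = -1 (attained at k = 1)
  C[0][1] = min over k of (A[0][0] + B[0][1] = 7 + 1 = 8, A[0][1] + B[1][1] = 1 + -4 = -3) = -3 (attained at k = 1)
  C[1][0] = min over k of (A[1][0] + B[0][0] = 5 + 1 = 6, A[1][1] + B[1][0] = 10 + -2 = 8) = 6 (attained at k = 0)
  C[1][1] = min over k of (A[1][0] + B[0][1] = 5 + 1 = 6, A[1][1] + B[1][1] = 10 + -4 = 6) = 6 (attained at k = 0)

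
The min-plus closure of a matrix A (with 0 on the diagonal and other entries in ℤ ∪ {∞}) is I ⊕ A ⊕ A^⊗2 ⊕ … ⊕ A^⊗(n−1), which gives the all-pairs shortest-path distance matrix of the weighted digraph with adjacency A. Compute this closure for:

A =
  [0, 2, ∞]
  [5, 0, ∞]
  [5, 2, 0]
Closure =
  [0, 2, ∞]
  [5, 0, ∞]
  [5, 2, 0]

This is the Floyd-Warshall all-pairs shortest-path computation. For each intermediate vertex k = 0, 1, …, 2, update dist[i][j] ← min(dist[i][j], dist[i][k] + dist[k][j]). The final matrix gives, for each (i, j), the minimum total weight of any directed path from i to j (possibly empty when i = j).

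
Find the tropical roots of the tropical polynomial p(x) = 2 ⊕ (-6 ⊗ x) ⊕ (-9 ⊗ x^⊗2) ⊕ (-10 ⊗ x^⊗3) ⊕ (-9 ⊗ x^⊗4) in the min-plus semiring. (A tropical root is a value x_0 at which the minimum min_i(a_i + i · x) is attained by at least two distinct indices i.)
Roots: {-1, 1, 3, 8}

Each tropical root is a break point of the lower envelope of the lines y = a_i + i · x (there are 5 lines, with slopes 0, 1, ..., 4). Only the lines that attain the minimum somewhere contribute to roots; other lines are dominated. Here the surviving (envelope) indices are i = 4, i = 3, i = 2, i = 1, i = 0.
Intersections between consecutive envelope lines give the roots: for adjacent envelope indices i < j the intersection is x = (a_i − a_j) / (j − i). Reading off the sorted break points: {-1, 1, 3, 8}.
Verification: at each break x_0, at least two indices attain the minimum of min_i(a_i + i · x_0).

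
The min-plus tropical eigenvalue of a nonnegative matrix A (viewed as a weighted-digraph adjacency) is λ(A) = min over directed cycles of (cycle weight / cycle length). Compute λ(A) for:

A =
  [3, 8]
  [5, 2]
λ(A) = 2

Enumerate directed cycles and compute their means (weight / length). Sample:
  cycle 0 → 0: weight = 3, length = 1, mean = 3/1 ≈ 3.000
  cycle 1 → 1: weight = 2, length = 1, mean = 2/1 ≈ 2.000
  cycle 0 → 1 → 0: weight = 13, length = 2, mean = 13/2 ≈ 6.500
  cycle 1 → 0 → 1: weight = 13, length = 2, mean = 13/2 ≈ 6.500
Minimum mean = 2.000, attained e.g. along the cycle 1 → 1 with weight 2 and length 1. So λ(A) = 2/1 = 2.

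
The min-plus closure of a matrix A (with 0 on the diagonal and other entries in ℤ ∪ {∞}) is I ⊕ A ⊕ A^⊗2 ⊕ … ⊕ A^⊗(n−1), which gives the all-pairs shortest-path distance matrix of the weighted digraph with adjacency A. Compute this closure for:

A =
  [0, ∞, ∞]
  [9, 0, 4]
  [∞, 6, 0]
Closure =
  [0, ∞, ∞]
  [9, 0, 4]
  [15, 6, 0]

This is the Floyd-Warshall all-pairs shortest-path computation. For each intermediate vertex k = 0, 1, …, 2, update dist[i][j] ← min(dist[i][j], dist[i][k] + dist[k][j]). The final matrix gives, for each (i, j), the minimum total weight of any directed path from i to j (possibly empty when i = j).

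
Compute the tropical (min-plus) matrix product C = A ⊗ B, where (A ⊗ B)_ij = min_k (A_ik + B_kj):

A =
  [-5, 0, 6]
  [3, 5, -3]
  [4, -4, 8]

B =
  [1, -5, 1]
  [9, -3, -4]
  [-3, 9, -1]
A ⊗ B =
  [-4, -10, -4]
  [-6, -2, -4]
  [5, -7, -8]

Apply the min-plus product entry-by-entry:
  C[0][0] = min over k of (A[0][0] + B[0][0] = -5 + 1 = -4, A[0][1] + B[1][0] = 0 + 9 = 9, A[0][2] + B[2][0] = 6 + -3 = 3) = -4 (attained at k = 0)
  C[0][1] = min over k of (A[0][0] + B[0][1] = -5 + -5 = -10, A[0][1] + B[1][1] = 0 + -3 = -3, A[0][2] + B[2][1] = 6 + 9 = 15) = -10 (attained at k = 0)
  C[0][2] = min over k of (A[0][0] + B[0][2] = -5 + 1 = -4, A[0][1] + B[1][2] = 0 + -4 = -4, A[0][2] + B[2][2] = 6 + -1 = 5) = -4 (attained at k = 0)
  C[1][0] = min over k of (A[1][0] + B[0][0] = 3 + 1 = 4, A[1][1] + B[1][0] = 5 + 9 = 14, A[1][2] + B[2][0] = -3 + -3 = -6) = -6 (attained at k = 2)
  C[1][1] = min over k of (A[1][0] + B[0][1] = 3 + -5 = -2, A[1][1] + B[1][1] = 5 + -3 = 2, A[1][2] + B[2][1] = -3 + 9 = 6) = -2 (attained at k = 0)
  C[1][2] = min over k of (A[1][0] + B[0][2] = 3 + 1 = 4, A[1][1] + B[1][2] = 5 + -4 = 1, A[1][2] + B[2][2] = -3 + -1 = -4) = -4 (attained at k = 2)
  C[2][0] = min over k of (A[2][0] + B[0][0] = 4 + 1 = 5, A[2][1] + B[1][0] = -4 + 9 = 5, A[2][2] + B[2][0] = 8 + -3 = 5) = 5 (attained at k = 0)
  C[2][1] = min over k of (A[2][0] + B[0][1] = 4 + -5 = -1, A[2][1] + B[1][1] = -4 + -3 = -7, A[2][2] + B[2][1] = 8 + 9 = 17) = -7 (attained at k = 1)
  C[2][2] = min over k of (A[2][0] + B[0][2] = 4 + 1 = 5, A[2][1] + B[1][2] = -4 + -4 = -8, A[2][2] + B[2][2] = 8 + -1 = 7) = -8 (attained at k = 1)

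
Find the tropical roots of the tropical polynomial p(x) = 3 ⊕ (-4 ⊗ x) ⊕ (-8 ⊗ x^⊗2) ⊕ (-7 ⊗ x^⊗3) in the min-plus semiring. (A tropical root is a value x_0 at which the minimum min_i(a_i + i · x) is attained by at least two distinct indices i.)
Roots: {-1, 4, 7}

Each tropical root is a break point of the lower envelope of the lines y = a_i + i · x (there are 4 lines, with slopes 0, 1, ..., 3). Only the lines that attain the minimum somewhere contribute to roots; other lines are dominated. Here the surviving (envelope) indices are i = 3, i = 2, i = 1, i = 0.
Intersections between consecutive envelope lines give the roots: for adjacent envelope indices i < j the intersection is x = (a_i − a_j) / (j − i). Reading off the sorted break points: {-1, 4, 7}.
Verification: at each break x_0, at least two indices attain the minimum of min_i(a_i + i · x_0).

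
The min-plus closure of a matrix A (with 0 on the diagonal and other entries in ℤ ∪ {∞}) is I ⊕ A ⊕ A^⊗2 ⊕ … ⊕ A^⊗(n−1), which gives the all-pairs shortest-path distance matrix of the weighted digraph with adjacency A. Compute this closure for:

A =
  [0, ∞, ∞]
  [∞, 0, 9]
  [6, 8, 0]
Closure =
  [0, ∞, ∞]
  [15, 0, 9]
  [6, 8, 0]

This is the Floyd-Warshall all-pairs shortest-path computation. For each intermediate vertex k = 0, 1, …, 2, update dist[i][j] ← min(dist[i][j], dist[i][k] + dist[k][j]). The final matrix gives, for each (i, j), the minimum total weight of any directed path from i to j (possibly empty when i = j).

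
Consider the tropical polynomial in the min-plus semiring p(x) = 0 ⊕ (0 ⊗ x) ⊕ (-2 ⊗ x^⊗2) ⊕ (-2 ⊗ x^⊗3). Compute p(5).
p(5) = 0

A tropical monomial a ⊗ x^⊗i evaluates to a + i · x. Evaluating each term at x = 5:
  Term 0 contributes 0 + 0 · 5 = 0
  Term 1 contributes 0 + 1 · 5 = 5
  Term 2 contributes -2 + 2 · 5 = 8
  Term 3 contributes -2 + 3 · 5 = 13
p(5) = ⊕ of these = min[0, 5, 8, 13] = 0.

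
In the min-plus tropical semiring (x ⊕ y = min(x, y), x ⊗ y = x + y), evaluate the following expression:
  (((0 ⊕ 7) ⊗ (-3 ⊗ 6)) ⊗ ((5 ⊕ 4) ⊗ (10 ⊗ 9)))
(((0 ⊕ 7) ⊗ (-3 ⊗ 6)) ⊗ ((5 ⊕ 4) ⊗ (10 ⊗ 9))) = 26

Expand innermost to outermost. Recall ⊕ takes the minimum of its arguments and ⊗ takes their sum. Working out the expression (((0 ⊕ 7) ⊗ (-3 ⊗ 6)) ⊗ ((5 ⊕ 4) ⊗ (10 ⊗ 9))) gives 26.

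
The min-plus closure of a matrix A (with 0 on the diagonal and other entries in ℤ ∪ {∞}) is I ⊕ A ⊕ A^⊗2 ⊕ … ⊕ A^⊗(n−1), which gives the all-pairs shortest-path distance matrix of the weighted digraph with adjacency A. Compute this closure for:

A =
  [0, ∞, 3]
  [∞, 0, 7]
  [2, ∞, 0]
Closure =
  [0, ∞, 3]
  [9, 0, 7]
  [2, ∞, 0]

This is the Floyd-Warshall all-pairs shortest-path computation. For each intermediate vertex k = 0, 1, …, 2, update dist[i][j] ← min(dist[i][j], dist[i][k] + dist[k][j]). The final matrix gives, for each (i, j), the minimum total weight of any directed path from i to j (possibly empty when i = j).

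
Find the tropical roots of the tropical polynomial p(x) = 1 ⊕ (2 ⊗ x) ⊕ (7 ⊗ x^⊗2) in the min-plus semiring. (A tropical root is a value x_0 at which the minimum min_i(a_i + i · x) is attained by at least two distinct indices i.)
Roots: {-5, -1}

Each tropical root is a break point of the lower envelope of the lines y = a_i + i · x (there are 3 lines, with slopes 0, 1, ..., 2). Only the lines that attain the minimum somewhere contribute to roots; other lines are dominated. Here the surviving (envelope) indices are i = 2, i = 1, i = 0.
Intersections between consecutive envelope lines give the roots: for adjacent envelope indices i < j the intersection is x = (a_i − a_j) / (j − i). Reading off the sorted break points: {-5, -1}.
Verification: at each break x_0, at least two indices attain the minimum of min_i(a_i + i · x_0).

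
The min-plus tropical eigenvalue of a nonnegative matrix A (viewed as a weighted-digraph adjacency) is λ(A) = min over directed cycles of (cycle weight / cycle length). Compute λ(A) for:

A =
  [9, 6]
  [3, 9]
λ(A) = 9/2

Enumerate directed cycles and compute their means (weight / length). Sample:
  cycle 0 → 0: weight = 9, length = 1, mean = 9/1 ≈ 9.000
  cycle 1 → 1: weight = 9, length = 1, mean = 9/1 ≈ 9.000
  cycle 0 → 1 → 0: weight = 9, length = 2, mean = 9/2 ≈ 4.500
  cycle 1 → 0 → 1: weight = 9, length = 2, mean = 9/2 ≈ 4.500
Minimum mean = 4.500, attained e.g. along the cycle 0 → 1 → 0 with weight 9 and length 2. So λ(A) = 9/2 = 9/2.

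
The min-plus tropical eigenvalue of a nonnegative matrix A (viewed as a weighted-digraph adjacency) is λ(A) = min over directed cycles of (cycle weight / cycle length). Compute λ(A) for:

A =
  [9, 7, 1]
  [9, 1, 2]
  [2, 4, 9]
λ(A) = 1

Enumerate directed cycles and compute their means (weight / length). Sample:
  cycle 0 → 0: weight = 9, length = 1, mean = 9/1 ≈ 9.000
  cycle 1 → 1: weight = 1, length = 1, mean = 1/1 ≈ 1.000
  cycle 2 → 2: weight = 9, length = 1, mean = 9/1 ≈ 9.000
  cycle 0 → 1 → 0: weight = 16, length = 2, mean = 16/2 ≈ 8.000
  cycle 0 → 2 → 0: weight = 3, length = 2, mean = 3/2 ≈ 1.500
  cycle 1 → 0 → 1: weight = 16, length = 2, mean = 16/2 ≈ 8.000
Minimum mean = 1.000, attained e.g. along the cycle 1 → 1 with weight 1 and length 1. So λ(A) = 1/1 = 1.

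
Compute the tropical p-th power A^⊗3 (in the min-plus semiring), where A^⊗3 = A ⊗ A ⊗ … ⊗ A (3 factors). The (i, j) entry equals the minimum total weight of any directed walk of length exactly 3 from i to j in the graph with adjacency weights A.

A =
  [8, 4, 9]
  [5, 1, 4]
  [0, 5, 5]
A^⊗3 =
  [8, 6, 9]
  [5, 3, 6]
  [9, 5, 8]

Each entry (A^⊗3)_ij equals the minimum over all length-3 walks i = v_0 → v_1 → … → v_3 = j of Σ_t A[v_t][v_{t+1}]. For example, for (i, j) = (0, 2) we minimise over 9 possible intermediate vertex sequences; the minimum is 9, attained along the walk 0 → 1 → 1 → 2.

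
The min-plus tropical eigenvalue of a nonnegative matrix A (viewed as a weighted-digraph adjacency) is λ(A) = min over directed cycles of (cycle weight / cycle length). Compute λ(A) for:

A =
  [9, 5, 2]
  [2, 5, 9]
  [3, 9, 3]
λ(A) = 5/2

Enumerate directed cycles and compute their means (weight / length). Sample:
  cycle 0 → 0: weight = 9, length = 1, mean = 9/1 ≈ 9.000
  cycle 1 → 1: weight = 5, length = 1, mean = 5/1 ≈ 5.000
  cycle 2 → 2: weight = 3, length = 1, mean = 3/1 ≈ 3.000
  cycle 0 → 1 → 0: weight = 7, length = 2, mean = 7/2 ≈ 3.500
  cycle 0 → 2 → 0: weight = 5, length = 2, mean = 5/2 ≈ 2.500
  cycle 1 → 0 → 1: weight = 7, length = 2, mean = 7/2 ≈ 3.500
Minimum mean = 2.500, attained e.g. along the cycle 0 → 2 → 0 with weight 5 and length 2. So λ(A) = 5/2 = 5/2.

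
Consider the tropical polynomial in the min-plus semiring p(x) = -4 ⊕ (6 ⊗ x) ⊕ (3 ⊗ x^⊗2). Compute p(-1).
p(-1) = -4

A tropical monomial a ⊗ x^⊗i evaluates to a + i · x. Evaluating each term at x = -1:
  Term 0 contributes -4 + 0 · -1 = -4
  Term 1 contributes 6 + 1 · -1 = 5
  Term 2 contributes 3 + 2 · -1 = 1
p(-1) = ⊕ of these = min[-4, 5, 1] = -4.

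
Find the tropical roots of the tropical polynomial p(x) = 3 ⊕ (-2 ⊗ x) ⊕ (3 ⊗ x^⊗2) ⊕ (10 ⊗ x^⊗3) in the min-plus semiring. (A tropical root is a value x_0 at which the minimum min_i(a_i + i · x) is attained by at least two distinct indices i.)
Roots: {-7, -5, 5}

Each tropical root is a break point of the lower envelope of the lines y = a_i + i · x (there are 4 lines, with slopes 0, 1, ..., 3). Only the lines that attain the minimum somewhere contribute to roots; other lines are dominated. Here the surviving (envelope) indices are i = 3, i = 2, i = 1, i = 0.
Intersections between consecutive envelope lines give the roots: for adjacent envelope indices i < j the intersection is x = (a_i − a_j) / (j − i). Reading off the sorted break points: {-7, -5, 5}.
Verification: at each break x_0, at least two indices attain the minimum of min_i(a_i + i · x_0).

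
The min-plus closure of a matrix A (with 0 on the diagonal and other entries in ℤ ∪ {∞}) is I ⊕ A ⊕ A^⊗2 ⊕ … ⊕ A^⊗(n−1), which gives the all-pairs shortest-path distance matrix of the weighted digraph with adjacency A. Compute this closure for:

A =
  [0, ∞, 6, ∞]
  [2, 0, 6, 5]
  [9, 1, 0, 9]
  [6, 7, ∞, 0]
Closure =
  [0, 7, 6, 12]
  [2, 0, 6, 5]
  [3, 1, 0, 6]
  [6, 7, 12, 0]

This is the Floyd-Warshall all-pairs shortest-path computation. For each intermediate vertex k = 0, 1, …, 3, update dist[i][j] ← min(dist[i][j], dist[i][k] + dist[k][j]). The final matrix gives, for each (i, j), the minimum total weight of any directed path from i to j (possibly empty when i = j).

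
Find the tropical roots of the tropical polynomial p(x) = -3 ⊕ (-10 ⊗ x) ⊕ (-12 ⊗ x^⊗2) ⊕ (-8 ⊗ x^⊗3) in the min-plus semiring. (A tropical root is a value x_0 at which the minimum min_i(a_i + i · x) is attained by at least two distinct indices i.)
Roots: {-4, 2, 7}

Each tropical root is a break point of the lower envelope of the lines y = a_i + i · x (there are 4 lines, with slopes 0, 1, ..., 3). Only the lines that attain the minimum somewhere contribute to roots; other lines are dominated. Here the surviving (envelope) indices are i = 3, i = 2, i = 1, i = 0.
Intersections between consecutive envelope lines give the roots: for adjacent envelope indices i < j the intersection is x = (a_i − a_j) / (j − i). Reading off the sorted break points: {-4, 2, 7}.
Verification: at each break x_0, at least two indices attain the minimum of min_i(a_i + i · x_0).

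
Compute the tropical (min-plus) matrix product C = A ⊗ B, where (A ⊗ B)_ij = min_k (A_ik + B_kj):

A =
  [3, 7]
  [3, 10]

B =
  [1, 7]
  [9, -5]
A ⊗ B =
  [4, 2]
  [4, 5]

Apply the min-plus product entry-by-entry:
  C[0][0] = min over k of (A[0][0] + B[0][0] = 3 + 1 = 4, A[0][1] + B[1][0] = 7 + 9 = 16) = 4 (attained at k = 0)
  C[0][1] = min over k of (A[0][0] + B[0][1] = 3 + 7 = 10, A[0][1] + B[1][1] = 7 + -5 = 2) = 2 (attained at k = 1)
  C[1][0] = min over k of (A[1][0] + B[0][0] = 3 + 1 = 4, A[1][1] + B[1][0] = 10 + 9 = 19) = 4 (attained at k = 0)
  C[1][1] = min over k of (A[1][0] + B[0][1] = 3 + 7 = 10, A[1][1] + B[1][1] = 10 + -5 = 5) = 5 (attained at k = 1)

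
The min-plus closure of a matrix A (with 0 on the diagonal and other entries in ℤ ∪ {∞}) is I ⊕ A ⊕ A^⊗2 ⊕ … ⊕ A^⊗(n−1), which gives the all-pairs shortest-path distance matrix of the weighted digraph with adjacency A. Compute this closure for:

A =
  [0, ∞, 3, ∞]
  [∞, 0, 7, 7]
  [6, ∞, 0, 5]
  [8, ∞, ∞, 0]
Closure =
  [0, ∞, 3, 8]
  [13, 0, 7, 7]
  [6, ∞, 0, 5]
  [8, ∞, 11, 0]

This is the Floyd-Warshall all-pairs shortest-path computation. For each intermediate vertex k = 0, 1, …, 3, update dist[i][j] ← min(dist[i][j], dist[i][k] + dist[k][j]). The final matrix gives, for each (i, j), the minimum total weight of any directed path from i to j (possibly empty when i = j).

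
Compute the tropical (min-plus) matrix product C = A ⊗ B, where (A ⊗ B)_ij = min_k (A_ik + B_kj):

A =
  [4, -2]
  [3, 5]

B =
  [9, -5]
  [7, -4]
A ⊗ B =
  [5, -6]
  [12, -2]

Apply the min-plus product entry-by-entry:
  C[0][0] = min over k of (A[0][0] + B[0][0] = 4 + 9 = 13, A[0][1] + B[1][0] = -2 + 7 = 5) = 5 (attained at k = 1)
  C[0][1] = min over k of (A[0][0] + B[0][1] = 4 + -5 = -1, A[0][1] + B[1][1] = -2 + -4 = -6) = -6 (attained at k = 1)
  C[1][0] = min over k of (A[1][0] + B[0][0] = 3 + 9 = 12, A[1][1] + B[1][0] = 5 + 7 = 12) = 12 (attained at k = 0)
  C[1][1] = min over k of (A[1][0] + B[0][1] = 3 + -5 = -2, A[1][1] + B[1][1] = 5 + -4 = 1) = -2 (attained at k = 0)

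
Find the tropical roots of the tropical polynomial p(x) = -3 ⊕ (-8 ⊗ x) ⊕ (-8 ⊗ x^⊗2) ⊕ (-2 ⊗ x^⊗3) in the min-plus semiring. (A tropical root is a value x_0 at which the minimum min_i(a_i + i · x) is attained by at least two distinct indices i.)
Roots: {-6, 0, 5}

Each tropical root is a break point of the lower envelope of the lines y = a_i + i · x (there are 4 lines, with slopes 0, 1, ..., 3). Only the lines that attain the minimum somewhere contribute to roots; other lines are dominated. Here the surviving (envelope) indices are i = 3, i = 2, i = 1, i = 0.
Intersections between consecutive envelope lines give the roots: for adjacent envelope indices i < j the intersection is x = (a_i − a_j) / (j − i). Reading off the sorted break points: {-6, 0, 5}.
Verification: at each break x_0, at least two indices attain the minimum of min_i(a_i + i · x_0).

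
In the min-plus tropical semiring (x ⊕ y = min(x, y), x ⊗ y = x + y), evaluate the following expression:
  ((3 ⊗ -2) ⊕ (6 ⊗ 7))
((3 ⊗ -2) ⊕ (6 ⊗ 7)) = 1

Expand innermost to outermost. Recall ⊕ takes the minimum of its arguments and ⊗ takes their sum. Working out the expression ((3 ⊗ -2) ⊕ (6 ⊗ 7)) gives 1.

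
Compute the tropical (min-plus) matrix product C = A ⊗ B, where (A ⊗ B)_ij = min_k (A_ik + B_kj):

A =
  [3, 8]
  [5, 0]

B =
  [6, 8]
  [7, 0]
A ⊗ B =
  [9, 8]
  [7, 0]

Apply the min-plus product entry-by-entry:
  C[0][0] = min over k of (A[0][0] + B[0][0] = 3 + 6 = 9, A[0][1] + B[1][0] = 8 + 7 = 15) = 9 (attained at k = 0)
  C[0][1] = min over k of (A[0][0] + B[0][1] = 3 + 8 = 11, A[0][1] + B[1][1] = 8 + 0 = 8) = 8 (attained at k = 1)
  C[1][0] = min over k of (A[1][0] + B[0][0] = 5 + 6 = 11, A[1][1] + B[1][0] = 0 + 7 = 7) = 7 (attained at k = 1)
  C[1][1] = min over k of (A[1][0] + B[0][1] = 5 + 8 = 13, A[1][1] + B[1][1] = 0 + 0 = 0) = 0 (attained at k = 1)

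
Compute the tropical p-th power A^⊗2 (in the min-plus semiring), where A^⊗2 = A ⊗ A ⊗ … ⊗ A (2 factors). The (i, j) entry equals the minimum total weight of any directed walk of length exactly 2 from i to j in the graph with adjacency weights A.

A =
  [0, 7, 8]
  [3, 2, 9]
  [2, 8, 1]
A^⊗2 =
  [0, 7, 8]
  [3, 4, 10]
  [2, 9, 2]

Each entry (A^⊗2)_ij equals the minimum over all length-2 walks i = v_0 → v_1 → … → v_2 = j of Σ_t A[v_t][v_{t+1}]. For example, for (i, j) = (0, 2) we minimise over 3 possible intermediate vertex sequences; the minimum is 8, attained along the walk 0 → 0 → 2.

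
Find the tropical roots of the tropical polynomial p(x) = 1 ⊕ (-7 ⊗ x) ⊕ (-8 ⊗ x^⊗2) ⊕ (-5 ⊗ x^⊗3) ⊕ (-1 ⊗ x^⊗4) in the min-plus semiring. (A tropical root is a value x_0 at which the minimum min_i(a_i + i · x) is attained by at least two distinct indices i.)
Roots: {-4, -3, 1, 8}

Each tropical root is a break point of the lower envelope of the lines y = a_i + i · x (there are 5 lines, with slopes 0, 1, ..., 4). Only the lines that attain the minimum somewhere contribute to roots; other lines are dominated. Here the surviving (envelope) indices are i = 4, i = 3, i = 2, i = 1, i = 0.
Intersections between consecutive envelope lines give the roots: for adjacent envelope indices i < j the intersection is x = (a_i − a_j) / (j − i). Reading off the sorted break points: {-4, -3, 1, 8}.
Verification: at each break x_0, at least two indices attain the minimum of min_i(a_i + i · x_0).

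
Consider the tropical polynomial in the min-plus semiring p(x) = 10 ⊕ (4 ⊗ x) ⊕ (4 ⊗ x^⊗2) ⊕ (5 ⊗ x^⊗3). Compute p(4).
p(4) = 8

A tropical monomial a ⊗ x^⊗i evaluates to a + i · x. Evaluating each term at x = 4:
  Term 0 contributes 10 + 0 · 4 = 10
  Term 1 contributes 4 + 1 · 4 = 8
  Term 2 contributes 4 + 2 · 4 = 12
  Term 3 contributes 5 + 3 · 4 = 17
p(4) = ⊕ of these = min[10, 8, 12, 17] = 8.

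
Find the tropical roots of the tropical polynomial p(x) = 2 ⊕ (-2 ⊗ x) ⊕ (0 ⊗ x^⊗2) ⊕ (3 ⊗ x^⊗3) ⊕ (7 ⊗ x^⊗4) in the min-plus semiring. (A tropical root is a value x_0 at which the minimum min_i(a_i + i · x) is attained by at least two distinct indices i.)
Roots: {-4, -3, -2, 4}

Each tropical root is a break point of the lower envelope of the lines y = a_i + i · x (there are 5 lines, with slopes 0, 1, ..., 4). Only the lines that attain the minimum somewhere contribute to roots; other lines are dominated. Here the surviving (envelope) indices are i = 4, i = 3, i = 2, i = 1, i = 0.
Intersections between consecutive envelope lines give the roots: for adjacent envelope indices i < j the intersection is x = (a_i − a_j) / (j − i). Reading off the sorted break points: {-4, -3, -2, 4}.
Verification: at each break x_0, at least two indices attain the minimum of min_i(a_i + i · x_0).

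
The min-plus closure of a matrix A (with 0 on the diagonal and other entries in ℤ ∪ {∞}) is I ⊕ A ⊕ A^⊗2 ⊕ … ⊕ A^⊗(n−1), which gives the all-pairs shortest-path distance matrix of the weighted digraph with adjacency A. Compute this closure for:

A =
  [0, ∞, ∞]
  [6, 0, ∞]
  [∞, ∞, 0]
Closure =
  [0, ∞, ∞]
  [6, 0, ∞]
  [∞, ∞, 0]

This is the Floyd-Warshall all-pairs shortest-path computation. For each intermediate vertex k = 0, 1, …, 2, update dist[i][j] ← min(dist[i][j], dist[i][k] + dist[k][j]). The final matrix gives, for each (i, j), the minimum total weight of any directed path from i to j (possibly empty when i = j).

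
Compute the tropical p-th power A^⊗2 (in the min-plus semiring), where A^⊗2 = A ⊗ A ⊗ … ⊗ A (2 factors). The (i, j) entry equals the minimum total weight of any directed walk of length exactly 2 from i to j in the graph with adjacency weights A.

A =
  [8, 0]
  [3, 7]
A^⊗2 =
  [3, 7]
  [10, 3]

Each entry (A^⊗2)_ij equals the minimum over all length-2 walks i = v_0 → v_1 → … → v_2 = j of Σ_t A[v_t][v_{t+1}]. For example, for (i, j) = (0, 1) we minimise over 2 possible intermediate vertex sequences; the minimum is 7, attained along the walk 0 → 1 → 1.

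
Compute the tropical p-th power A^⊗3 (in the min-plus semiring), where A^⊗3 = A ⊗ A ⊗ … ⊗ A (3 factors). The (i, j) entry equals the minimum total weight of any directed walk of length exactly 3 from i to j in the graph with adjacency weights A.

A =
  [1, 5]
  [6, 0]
A^⊗3 =
  [3, 5]
  [6, 0]

Each entry (A^⊗3)_ij equals the minimum over all length-3 walks i = v_0 → v_1 → … → v_3 = j of Σ_t A[v_t][v_{t+1}]. For example, for (i, j) = (0, 1) we minimise over 4 possible intermediate vertex sequences; the minimum is 5, attained along the walk 0 → 1 → 1 → 1.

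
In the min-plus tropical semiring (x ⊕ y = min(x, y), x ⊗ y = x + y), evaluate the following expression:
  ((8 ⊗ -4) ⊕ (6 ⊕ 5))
((8 ⊗ -4) ⊕ (6 ⊕ 5)) = 4

Expand innermost to outermost. Recall ⊕ takes the minimum of its arguments and ⊗ takes their sum. Working out the expression ((8 ⊗ -4) ⊕ (6 ⊕ 5)) gives 4.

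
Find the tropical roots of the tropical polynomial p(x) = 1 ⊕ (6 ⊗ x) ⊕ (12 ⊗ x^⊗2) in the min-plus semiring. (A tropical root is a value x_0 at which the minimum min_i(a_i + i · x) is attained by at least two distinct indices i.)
Roots: {-6, -5}

Each tropical root is a break point of the lower envelope of the lines y = a_i + i · x (there are 3 lines, with slopes 0, 1, ..., 2). Only the lines that attain the minimum somewhere contribute to roots; other lines are dominated. Here the surviving (envelope) indices are i = 2, i = 1, i = 0.
Intersections between consecutive envelope lines give the roots: for adjacent envelope indices i < j the intersection is x = (a_i − a_j) / (j − i). Reading off the sorted break points: {-6, -5}.
Verification: at each break x_0, at least two indices attain the minimum of min_i(a_i + i · x_0).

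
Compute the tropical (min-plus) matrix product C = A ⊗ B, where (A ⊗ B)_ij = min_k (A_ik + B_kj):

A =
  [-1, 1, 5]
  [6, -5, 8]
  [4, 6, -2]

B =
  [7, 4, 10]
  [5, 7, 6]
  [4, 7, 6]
A ⊗ B =
  [6, 3, 7]
  [0, 2, 1]
  [2, 5, 4]

Apply the min-plus product entry-by-entry:
  C[0][0] = min over k of (A[0][0] + B[0][0] = -1 + 7 = 6, A[0][1] + B[1][0] = 1 + 5 = 6, A[0][2] + B[2][0] = 5 + 4 = 9) = 6 (attained at k = 0)
  C[0][1] = min over k of (A[0][0] + B[0][1] = -1 + 4 = 3, A[0][1] + B[1][1] = 1 + 7 = 8, A[0][2] + B[2][1] = 5 + 7 = 12) = 3 (attained at k = 0)
  C[0][2] = min over k of (A[0][0] + B[0][2] = -1 + 10 = 9, A[0][1] + B[1][2] = 1 + 6 = 7, A[0][2] + B[2][2] = 5 + 6 = 11) = 7 (attained at k = 1)
  C[1][0] = min over k of (A[1][0] + B[0][0] = 6 + 7 = 13, A[1][1] + B[1][0] = -5 + 5 = 0, A[1][2] + B[2][0] = 8 + 4 = 12) = 0 (attained at k = 1)
  C[1][1] = min over k of (A[1][0] + B[0][1] = 6 + 4 = 10, A[1][1] + B[1][1] = -5 + 7 = 2, A[1][2] + B[2][1] = 8 + 7 = 15) = 2 (attained at k = 1)
  C[1][2] = min over k of (A[1][0] + B[0][2] = 6 + 10 = 16, A[1][1] + B[1][2] = -5 + 6 = 1, A[1][2] + B[2][2] = 8 + 6 = 14) = 1 (attained at k = 1)
  C[2][0] = min over k of (A[2][0] + B[0][0] = 4 + 7 = 11, A[2][1] + B[1][0] = 6 + 5 = 11, A[2][2] + B[2][0] = -2 + 4 = 2) = 2 (attained at k = 2)
  C[2][1] = min over k of (A[2][0] + B[0][1] = 4 + 4 = 8, A[2][1] + B[1][1] = 6 + 7 = 13, A[2][2] + B[2][1] = -2 + 7 = 5) = 5 (attained at k = 2)
  C[2][2] = min over k of (A[2][0] + B[0][2] = 4 + 10 = 14, A[2][1] + B[1][2] = 6 + 6 = 12, A[2][2] + B[2][2] = -2 + 6 = 4) = 4 (attained at k = 2)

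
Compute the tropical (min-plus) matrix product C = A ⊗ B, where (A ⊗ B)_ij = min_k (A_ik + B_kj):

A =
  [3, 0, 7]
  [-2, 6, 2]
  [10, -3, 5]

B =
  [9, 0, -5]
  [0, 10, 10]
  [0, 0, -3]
A ⊗ B =
  [0, 3, -2]
  [2, -2, -7]
  [-3, 5, 2]

Apply the min-plus product entry-by-entry:
  C[0][0] = min over k of (A[0][0] + B[0][0] = 3 + 9 = 12, A[0][1] + B[1][0] = 0 + 0 = 0, A[0][2] + B[2][0] = 7 + 0 = 7) = 0 (attained at k = 1)
  C[0][1] = min over k of (A[0][0] + B[0][1] = 3 + 0 = 3, A[0][1] + B[1][1] = 0 + 10 = 10, A[0][2] + B[2][1] = 7 + 0 = 7) = 3 (attained at k = 0)
  C[0][2] = min over k of (A[0][0] + B[0][2] = 3 + -5 = -2, A[0][1] + B[1][2] = 0 + 10 = 10, A[0][2] + B[2][2] = 7 + -3 = 4) = -2 (attained at k = 0)
  C[1][0] = min over k of (A[1][0] + B[0][0] = -2 + 9 = 7, A[1][1] + B[1][0] = 6 + 0 = 6, A[1][2] + B[2][0] = 2 + 0 = 2) = 2 (attained at k = 2)
  C[1][1] = min over k of (A[1][0] + B[0][1] = -2 + 0 = -2, A[1][1] + B[1][1] = 6 + 10 = 16, A[1][2] + B[2][1] = 2 + 0 = 2) = -2 (attained at k = 0)
  C[1][2] = min over k of (A[1][0] + B[0][2] = -2 + -5 = -7, A[1][1] + B[1][2] = 6 + 10 = 16, A[1][2] + B[2][2] = 2 + -3 = -1) = -7 (attained at k = 0)
  C[2][0] = min over k of (A[2][0] + B[0][0] = 10 + 9 = 19, A[2][1] + B[1][0] = -3 + 0 = -3, A[2][2] + B[2][0] = 5 + 0 = 5) = -3 (attained at k = 1)
  C[2][1] = min over k of (A[2][0] + B[0][1] = 10 + 0 = 10, A[2][1] + B[1][1] = -3 + 10 = 7, A[2][2] + B[2][1] = 5 + 0 = 5) = 5 (attained at k = 2)
  C[2][2] = min over k of (A[2][0] + B[0][2] = 10 + -5 = 5, A[2][1] + B[1][2] = -3 + 10 = 7, A[2][2] + B[2][2] = 5 + -3 = 2) = 2 (attained at k = 2)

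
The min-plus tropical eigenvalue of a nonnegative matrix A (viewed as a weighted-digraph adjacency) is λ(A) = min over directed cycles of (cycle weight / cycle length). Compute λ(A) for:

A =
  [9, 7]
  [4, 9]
λ(A) = 11/2

Enumerate directed cycles and compute their means (weight / length). Sample:
  cycle 0 → 0: weight = 9, length = 1, mean = 9/1 ≈ 9.000
  cycle 1 → 1: weight = 9, length = 1, mean = 9/1 ≈ 9.000
  cycle 0 → 1 → 0: weight = 11, length = 2, mean = 11/2 ≈ 5.500
  cycle 1 → 0 → 1: weight = 11, length = 2, mean = 11/2 ≈ 5.500
Minimum mean = 5.500, attained e.g. along the cycle 0 → 1 → 0 with weight 11 and length 2. So λ(A) = 11/2 = 11/2.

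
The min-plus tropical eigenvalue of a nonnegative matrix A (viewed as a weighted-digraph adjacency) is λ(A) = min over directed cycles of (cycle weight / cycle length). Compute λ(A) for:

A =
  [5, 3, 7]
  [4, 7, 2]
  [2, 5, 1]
λ(A) = 1

Enumerate directed cycles and compute their means (weight / length). Sample:
  cycle 0 → 0: weight = 5, length = 1, mean = 5/1 ≈ 5.000
  cycle 1 → 1: weight = 7, length = 1, mean = 7/1 ≈ 7.000
  cycle 2 → 2: weight = 1, length = 1, mean = 1/1 ≈ 1.000
  cycle 0 → 1 → 0: weight = 7, length = 2, mean = 7/2 ≈ 3.500
  cycle 0 → 2 → 0: weight = 9, length = 2, mean = 9/2 ≈ 4.500
  cycle 1 → 0 → 1: weight = 7, length = 2, mean = 7/2 ≈ 3.500
Minimum mean = 1.000, attained e.g. along the cycle 2 → 2 with weight 1 and length 1. So λ(A) = 1/1 = 1.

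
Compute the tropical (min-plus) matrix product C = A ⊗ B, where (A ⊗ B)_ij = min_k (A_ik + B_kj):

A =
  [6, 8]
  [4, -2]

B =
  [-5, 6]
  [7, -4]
A ⊗ B =
  [1, 4]
  [-1, -6]

Apply the min-plus product entry-by-entry:
  C[0][0] = min over k of (A[0][0] + B[0][0] = 6 + -5 = 1, A[0][1] + B[1][0] = 8 + 7 = 15) = 1 (attained at k = 0)
  C[0][1] = min over k of (A[0][0] + B[0][1] = 6 + 6 = 12, A[0][1] + B[1][1] = 8 + -4 = 4) = 4 (attained at k = 1)
  C[1][0] = min over k of (A[1][0] + B[0][0] = 4 + -5 = -1, A[1][1] + B[1][0] = -2 + 7 = 5) = -1 (attained at k = 0)
  C[1][1] = min over k of (A[1][0] + B[0][1] = 4 + 6 = 10, A[1][1] + B[1][1] = -2 + -4 = -6) = -6 (attained at k = 1)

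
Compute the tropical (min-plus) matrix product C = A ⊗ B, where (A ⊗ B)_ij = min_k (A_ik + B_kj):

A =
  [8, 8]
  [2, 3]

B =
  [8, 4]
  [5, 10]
A ⊗ B =
  [13, 12]
  [8, 6]

Apply the min-plus product entry-by-entry:
  C[0][0] = min over k of (A[0][0] + B[0][0] = 8 + 8 = 16, A[0][1] + B[1][0] = 8 + 5 = 13) = 13 (attained at k = 1)
  C[0][1] = min over k of (A[0][0] + B[0][1] = 8 + 4 = 12, A[0][1] + B[1][1] = 8 + 10 = 18) = 12 (attained at k = 0)
  C[1][0] = min over k of (A[1][0] + B[0][0] = 2 + 8 = 10, A[1][1] + B[1][0] = 3 + 5 = 8) = 8 (attained at k = 1)
  C[1][1] = min over k of (A[1][0] + B[0][1] = 2 + 4 = 6, A[1][1] + B[1][1] = 3 + 10 = 13) = 6 (attained at k = 0)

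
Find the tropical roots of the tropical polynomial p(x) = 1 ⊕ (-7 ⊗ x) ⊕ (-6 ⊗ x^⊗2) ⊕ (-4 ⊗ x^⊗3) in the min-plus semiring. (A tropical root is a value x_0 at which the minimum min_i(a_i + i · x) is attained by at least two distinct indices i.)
Roots: {-2, -1, 8}

Each tropical root is a break point of the lower envelope of the lines y = a_i + i · x (there are 4 lines, with slopes 0, 1, ..., 3). Only the lines that attain the minimum somewhere contribute to roots; other lines are dominated. Here the surviving (envelope) indices are i = 3, i = 2, i = 1, i = 0.
Intersections between consecutive envelope lines give the roots: for adjacent envelope indices i < j the intersection is x = (a_i − a_j) / (j − i). Reading off the sorted break points: {-2, -1, 8}.
Verification: at each break x_0, at least two indices attain the minimum of min_i(a_i + i · x_0).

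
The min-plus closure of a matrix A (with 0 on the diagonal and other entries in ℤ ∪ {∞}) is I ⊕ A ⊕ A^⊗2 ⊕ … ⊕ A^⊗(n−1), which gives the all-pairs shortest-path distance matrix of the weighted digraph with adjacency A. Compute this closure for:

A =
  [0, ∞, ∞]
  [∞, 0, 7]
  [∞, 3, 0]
Closure =
  [0, ∞, ∞]
  [∞, 0, 7]
  [∞, 3, 0]

This is the Floyd-Warshall all-pairs shortest-path computation. For each intermediate vertex k = 0, 1, …, 2, update dist[i][j] ← min(dist[i][j], dist[i][k] + dist[k][j]). The final matrix gives, for each (i, j), the minimum total weight of any directed path from i to j (possibly empty when i = j).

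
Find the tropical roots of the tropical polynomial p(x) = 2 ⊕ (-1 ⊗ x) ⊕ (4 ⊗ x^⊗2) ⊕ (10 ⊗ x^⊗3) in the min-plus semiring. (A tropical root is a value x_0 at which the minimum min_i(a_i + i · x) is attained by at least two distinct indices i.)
Roots: {-6, -5, 3}

Each tropical root is a break point of the lower envelope of the lines y = a_i + i · x (there are 4 lines, with slopes 0, 1, ..., 3). Only the lines that attain the minimum somewhere contribute to roots; other lines are dominated. Here the surviving (envelope) indices are i = 3, i = 2, i = 1, i = 0.
Intersections between consecutive envelope lines give the roots: for adjacent envelope indices i < j the intersection is x = (a_i − a_j) / (j − i). Reading off the sorted break points: {-6, -5, 3}.
Verification: at each break x_0, at least two indices attain the minimum of min_i(a_i + i · x_0).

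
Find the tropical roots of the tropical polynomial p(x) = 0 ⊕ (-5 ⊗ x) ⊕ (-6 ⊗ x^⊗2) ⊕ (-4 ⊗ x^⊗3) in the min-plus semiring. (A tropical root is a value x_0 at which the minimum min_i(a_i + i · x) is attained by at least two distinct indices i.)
Roots: {-2, 1, 5}

Each tropical root is a break point of the lower envelope of the lines y = a_i + i · x (there are 4 lines, with slopes 0, 1, ..., 3). Only the lines that attain the minimum somewhere contribute to roots; other lines are dominated. Here the surviving (envelope) indices are i = 3, i = 2, i = 1, i = 0.
Intersections between consecutive envelope lines give the roots: for adjacent envelope indices i < j the intersection is x = (a_i − a_j) / (j − i). Reading off the sorted break points: {-2, 1, 5}.
Verification: at each break x_0, at least two indices attain the minimum of min_i(a_i + i · x_0).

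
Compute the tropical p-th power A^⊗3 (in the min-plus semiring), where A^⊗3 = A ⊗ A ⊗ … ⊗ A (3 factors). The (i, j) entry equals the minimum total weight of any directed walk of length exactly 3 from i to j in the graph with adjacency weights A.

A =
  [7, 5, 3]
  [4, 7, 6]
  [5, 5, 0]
A^⊗3 =
  [8, 8, 3]
  [11, 11, 6]
  [5, 5, 0]

Each entry (A^⊗3)_ij equals the minimum over all length-3 walks i = v_0 → v_1 → … → v_3 = j of Σ_t A[v_t][v_{t+1}]. For example, for (i, j) = (0, 2) we minimise over 9 possible intermediate vertex sequences; the minimum is 3, attained along the walk 0 → 2 → 2 → 2.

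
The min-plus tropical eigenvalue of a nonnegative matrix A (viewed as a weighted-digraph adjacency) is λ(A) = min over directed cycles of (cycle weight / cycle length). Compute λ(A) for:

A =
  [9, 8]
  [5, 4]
λ(A) = 4

Enumerate directed cycles and compute their means (weight / length). Sample:
  cycle 0 → 0: weight = 9, length = 1, mean = 9/1 ≈ 9.000
  cycle 1 → 1: weight = 4, length = 1, mean = 4/1 ≈ 4.000
  cycle 0 → 1 → 0: weight = 13, length = 2, mean = 13/2 ≈ 6.500
  cycle 1 → 0 → 1: weight = 13, length = 2, mean = 13/2 ≈ 6.500
Minimum mean = 4.000, attained e.g. along the cycle 1 → 1 with weight 4 and length 1. So λ(A) = 4/1 = 4.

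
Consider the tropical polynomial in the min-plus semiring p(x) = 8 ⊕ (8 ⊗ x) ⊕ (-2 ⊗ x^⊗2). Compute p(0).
p(0) = -2

A tropical monomial a ⊗ x^⊗i evaluates to a + i · x. Evaluating each term at x = 0:
  Term 0 contributes 8 + 0 · 0 = 8
  Term 1 contributes 8 + 1 · 0 = 8
  Term 2 contributes -2 + 2 · 0 = -2
p(0) = ⊕ of these = min[8, 8, -2] = -2.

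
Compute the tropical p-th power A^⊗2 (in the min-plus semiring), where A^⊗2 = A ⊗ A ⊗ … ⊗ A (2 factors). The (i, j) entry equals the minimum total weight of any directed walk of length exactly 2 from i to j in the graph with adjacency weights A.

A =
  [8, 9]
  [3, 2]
A^⊗2 =
  [12, 11]
  [5, 4]

Each entry (A^⊗2)_ij equals the minimum over all length-2 walks i = v_0 → v_1 → … → v_2 = j of Σ_t A[v_t][v_{t+1}]. For example, for (i, j) = (0, 1) we minimise over 2 possible intermediate vertex sequences; the minimum is 11, attained along the walk 0 → 1 → 1.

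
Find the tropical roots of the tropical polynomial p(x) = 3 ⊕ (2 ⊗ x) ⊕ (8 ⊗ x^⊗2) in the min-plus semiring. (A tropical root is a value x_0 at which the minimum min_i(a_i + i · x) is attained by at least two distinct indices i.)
Roots: {-6, 1}

Each tropical root is a break point of the lower envelope of the lines y = a_i + i · x (there are 3 lines, with slopes 0, 1, ..., 2). Only the lines that attain the minimum somewhere contribute to roots; other lines are dominated. Here the surviving (envelope) indices are i = 2, i = 1, i = 0.
Intersections between consecutive envelope lines give the roots: for adjacent envelope indices i < j the intersection is x = (a_i − a_j) / (j − i). Reading off the sorted break points: {-6, 1}.
Verification: at each break x_0, at least two indices attain the minimum of min_i(a_i + i · x_0).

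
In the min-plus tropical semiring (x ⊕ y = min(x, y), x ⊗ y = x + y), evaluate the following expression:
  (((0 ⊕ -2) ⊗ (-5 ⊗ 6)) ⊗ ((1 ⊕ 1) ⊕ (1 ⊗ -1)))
(((0 ⊕ -2) ⊗ (-5 ⊗ 6)) ⊗ ((1 ⊕ 1) ⊕ (1 ⊗ -1))) = -1

Expand innermost to outermost. Recall ⊕ takes the minimum of its arguments and ⊗ takes their sum. Working out the expression (((0 ⊕ -2) ⊗ (-5 ⊗ 6)) ⊗ ((1 ⊕ 1) ⊕ (1 ⊗ -1))) gives -1.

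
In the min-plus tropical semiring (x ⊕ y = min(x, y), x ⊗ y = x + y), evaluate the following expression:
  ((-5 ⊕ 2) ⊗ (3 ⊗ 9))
((-5 ⊕ 2) ⊗ (3 ⊗ 9)) = 7

Expand innermost to outermost. Recall ⊕ takes the minimum of its arguments and ⊗ takes their sum. Working out the expression ((-5 ⊕ 2) ⊗ (3 ⊗ 9)) gives 7.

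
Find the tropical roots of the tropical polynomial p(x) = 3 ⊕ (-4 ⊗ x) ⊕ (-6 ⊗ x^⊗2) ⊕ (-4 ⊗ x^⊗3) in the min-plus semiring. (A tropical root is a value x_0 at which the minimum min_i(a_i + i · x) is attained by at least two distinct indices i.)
Roots: {-2, 2, 7}

Each tropical root is a break point of the lower envelope of the lines y = a_i + i · x (there are 4 lines, with slopes 0, 1, ..., 3). Only the lines that attain the minimum somewhere contribute to roots; other lines are dominated. Here the surviving (envelope) indices are i = 3, i = 2, i = 1, i = 0.
Intersections between consecutive envelope lines give the roots: for adjacent envelope indices i < j the intersection is x = (a_i − a_j) / (j − i). Reading off the sorted break points: {-2, 2, 7}.
Verification: at each break x_0, at least two indices attain the minimum of min_i(a_i + i · x_0).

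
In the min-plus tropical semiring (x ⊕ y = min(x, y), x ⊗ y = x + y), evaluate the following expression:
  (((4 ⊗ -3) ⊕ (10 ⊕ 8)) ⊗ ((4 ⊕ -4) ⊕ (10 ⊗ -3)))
(((4 ⊗ -3) ⊕ (10 ⊕ 8)) ⊗ ((4 ⊕ -4) ⊕ (10 ⊗ -3))) = -3

Expand innermost to outermost. Recall ⊕ takes the minimum of its arguments and ⊗ takes their sum. Working out the expression (((4 ⊗ -3) ⊕ (10 ⊕ 8)) ⊗ ((4 ⊕ -4) ⊕ (10 ⊗ -3))) gives -3.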